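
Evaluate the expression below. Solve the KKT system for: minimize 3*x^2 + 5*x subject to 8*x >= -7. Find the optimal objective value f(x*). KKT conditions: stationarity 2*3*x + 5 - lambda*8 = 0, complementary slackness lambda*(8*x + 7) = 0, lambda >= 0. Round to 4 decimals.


Step 1: Try lambda = 0 (constraint inactive).
Stationarity: 2*3*x + 5 = 0
x* = -5/(2*3) = -5/6 = -0.8333 (rounded; the exact value -5/6 is used below)
Check constraint: 8*-0.8333 = -6.6664 >= -7 -- satisfied.
Step 2: Compute optimal value.
f(x*) = 3*(-5/6)^2 + 5*(-5/6) = -2.0833


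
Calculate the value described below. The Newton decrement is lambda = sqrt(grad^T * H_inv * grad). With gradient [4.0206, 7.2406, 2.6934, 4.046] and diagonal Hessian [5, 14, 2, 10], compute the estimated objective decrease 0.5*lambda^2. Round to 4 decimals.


Step 1: H is diagonal, so H^(-1) * g = [0.8041, 0.5172, 1.3467, 0.4046].
Step 2: g^T H^(-1) g = sum_i g_i^2 / H_ii
  = (4.0206)^2/5 + (7.2406)^2/14 + (2.6934)^2/2 + (4.046)^2/10
  = 3.233 + 3.7447 + 3.6272 + 1.637 = 12.242
Step 3: Objective decrease = 0.5 * g^T H^(-1) g = 6.121


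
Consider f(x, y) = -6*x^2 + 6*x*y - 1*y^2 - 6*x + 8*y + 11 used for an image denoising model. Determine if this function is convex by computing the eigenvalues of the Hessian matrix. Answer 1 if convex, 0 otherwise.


The Hessian of f(x,y) = -6*x^2 + 6*x*y - 1*y^2 - 6*x + 8*y + 11 is:
H = [[-12, 6], [6, -2]]
Trace = -12 - 2 = -14
Determinant = -12*-2 - (6)^2 = -12
Discriminant = (-14)^2 - 4*-12 = 244.0
Eigenvalues: lambda_1 = -14.8102, lambda_2 = 0.8102
The function is not convex.

0


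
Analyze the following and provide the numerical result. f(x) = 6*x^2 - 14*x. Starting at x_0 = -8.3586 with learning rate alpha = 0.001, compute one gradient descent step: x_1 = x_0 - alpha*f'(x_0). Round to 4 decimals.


We compute the gradient at x_0 and apply the update.
f'(x) = 12*x - 14
f'(-8.3586) = 12*-8.3586 - 14 = -114.3032
x_1 = -8.3586 - 0.001*-114.3032 = -8.2443


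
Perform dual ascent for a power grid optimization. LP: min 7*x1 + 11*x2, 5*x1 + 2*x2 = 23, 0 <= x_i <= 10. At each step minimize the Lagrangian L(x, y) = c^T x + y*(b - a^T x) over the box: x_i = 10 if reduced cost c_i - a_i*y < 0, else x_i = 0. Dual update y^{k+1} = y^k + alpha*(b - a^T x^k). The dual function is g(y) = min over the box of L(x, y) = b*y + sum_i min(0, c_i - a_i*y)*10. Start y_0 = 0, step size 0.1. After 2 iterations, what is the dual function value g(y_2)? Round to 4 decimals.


Dual ascent for LP: min 7*x1 + 11*x2, 5*x1 + 2*x2 = 23, 0 <= x_i <= 10
Step 1: y^k = 0.0, reduced costs: (7.0, 11.0)
  x^k = (0.0, 0.0), subgradient = b - a^T x = 23.0
  y^{k+1} = 0.0 + 0.1*23.0 = 2.3
Step 2: y^k = 2.3, reduced costs: (-4.5, 6.4)
  x^k = (10.0, 0.0), subgradient = b - a^T x = -27.0
  y^{k+1} = 2.3 + 0.1*-27.0 = -0.4
Dual objective at y_2 = -0.4: reduced costs (9.0, 11.8), box minimizer x = (0.0, 0.0)
g(y_2) = b*y + (c1 - a1*y)*x1 + (c2 - a2*y)*x2 = 23*(-0.4) + 9.0*0.0 + 11.8*0.0 = -9.2 + 0.0 + 0.0 = -9.2


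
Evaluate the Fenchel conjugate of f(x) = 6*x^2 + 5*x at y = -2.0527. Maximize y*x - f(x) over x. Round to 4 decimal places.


f*(y) = sup_x {y*x - a*x^2 - b*x} = sup_x {(y-b)*x - a*x^2}
FOC: (y - b) - 2a*x = 0 => x* = (y - b)/(2a)
x* = (-2.0527 - 5)/(2*6) = -0.5877
f*(-2.0527) = (y-b)^2/(4a) = (-2.0527 - 5)^2/(4*6)
= 49.7406/24 = 2.0725


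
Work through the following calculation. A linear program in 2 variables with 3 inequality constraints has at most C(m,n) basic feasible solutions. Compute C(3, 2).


Each vertex corresponds to some choice of n active constraints out of m, so the number of vertices is at most C(m, n) = m! / (n!(m-n)!).
m = 3, n = 2
Numerator: 3 * 2
Denominator: 2! = 2
C(3, 2) = 3


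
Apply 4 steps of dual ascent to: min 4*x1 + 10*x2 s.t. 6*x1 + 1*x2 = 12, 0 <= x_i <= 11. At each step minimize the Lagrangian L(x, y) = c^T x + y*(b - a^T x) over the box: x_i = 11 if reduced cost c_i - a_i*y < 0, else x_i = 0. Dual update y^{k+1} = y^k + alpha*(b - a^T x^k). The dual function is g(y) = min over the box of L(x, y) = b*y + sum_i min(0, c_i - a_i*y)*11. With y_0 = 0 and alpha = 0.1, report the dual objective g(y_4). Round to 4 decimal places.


Dual ascent for LP: min 4*x1 + 10*x2, 6*x1 + 1*x2 = 12, 0 <= x_i <= 11
Step 1: y^k = 0.0, reduced costs: (4.0, 10.0)
  x^k = (0.0, 0.0), subgradient = b - a^T x = 12.0
  y^{k+1} = 0.0 + 0.1*12.0 = 1.2
Step 2: y^k = 1.2, reduced costs: (-3.2, 8.8)
  x^k = (11.0, 0.0), subgradient = b - a^T x = -54.0
  y^{k+1} = 1.2 + 0.1*-54.0 = -4.2
Step 3: y^k = -4.2, reduced costs: (29.2, 14.2)
  x^k = (0.0, 0.0), subgradient = b - a^T x = 12.0
  y^{k+1} = -4.2 + 0.1*12.0 = -3.0
Step 4: y^k = -3.0, reduced costs: (22.0, 13.0)
  x^k = (0.0, 0.0), subgradient = b - a^T x = 12.0
  y^{k+1} = -3.0 + 0.1*12.0 = -1.8
Dual objective at y_4 = -1.8: reduced costs (14.8, 11.8), box minimizer x = (0.0, 0.0)
g(y_4) = b*y + (c1 - a1*y)*x1 + (c2 - a2*y)*x2 = 12*(-1.8) + 14.8*0.0 + 11.8*0.0 = -21.6 + 0.0 + 0.0 = -21.6


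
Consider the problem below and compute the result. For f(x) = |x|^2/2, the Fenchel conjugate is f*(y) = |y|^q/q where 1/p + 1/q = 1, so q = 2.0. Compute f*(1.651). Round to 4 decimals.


The conjugate exponent q satisfies 1/p + 1/q = 1.
p = 2, so q = 2/(2 - 1) = 2.0
|y|^q = 1.651^2.0 = 2.7258
f*(1.651) = 2.7258 / 2.0 = 1.3629


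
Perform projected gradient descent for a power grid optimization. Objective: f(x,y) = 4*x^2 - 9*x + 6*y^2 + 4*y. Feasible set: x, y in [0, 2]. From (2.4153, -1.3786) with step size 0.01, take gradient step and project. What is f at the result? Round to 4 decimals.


Step 1: Compute gradient at (2.4153, -1.3786).
grad_x = 2*4*2.4153 - 9 = 10.3224
grad_y = 2*6*-1.3786 + 4 = -12.5432
Step 2: Gradient step.
x_raw = 2.4153 - 0.01*10.3224 = 2.3121
y_raw = -1.3786 - 0.01*-12.5432 = -1.2532
Step 3: Project onto [0, 2].
x_proj = clip(2.3121) = 2.0
y_proj = clip(-1.2532) = 0.0
Step 4: Evaluate f.
f(2.0, 0.0) = -2.0


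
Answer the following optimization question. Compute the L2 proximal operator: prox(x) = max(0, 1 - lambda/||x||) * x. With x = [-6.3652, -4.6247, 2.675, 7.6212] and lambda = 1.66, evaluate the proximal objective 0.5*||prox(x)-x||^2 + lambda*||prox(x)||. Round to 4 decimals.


Step 1: Compute ||x||.
||x|| = 11.2757
Step 2: Compute scaling factor.
scale = max(0, 1 - 1.66/11.2757) = 0.8528
Step 3: prox(x) = [-5.4281, -3.9439, 2.2812, 6.4992]
||prox(x)|| = 9.6157
Step 4: Proximal objective.
0.5*||prox-x||^2 = 1.3778
lambda*||prox|| = 15.9621
Total = 17.3399


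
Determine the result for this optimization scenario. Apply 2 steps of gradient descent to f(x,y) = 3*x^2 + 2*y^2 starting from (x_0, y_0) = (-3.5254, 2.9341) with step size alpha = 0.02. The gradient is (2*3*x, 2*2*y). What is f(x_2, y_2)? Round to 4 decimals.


Gradient descent on f(x,y) = 3*x^2 + 2*y^2.
Starting point: (-3.5254, 2.9341), alpha = 0.02
Step 1: grad_x = 2*3*-3.5254 = -21.1524, grad_y = 2*2*2.9341 = 11.7364
  x_1 = -3.5254 - 0.02*-21.1524 = -3.1024
  y_1 = 2.9341 - 0.02*11.7364 = 2.6994
Step 2: grad_x = 2*3*-3.1024 = -18.6141, grad_y = 2*2*2.6994 = 10.7975
  x_2 = -3.1024 - 0.02*-18.6141 = -2.7301
  y_2 = 2.6994 - 0.02*10.7975 = 2.4834
f(-2.7301, 2.4834) = 3*(-2.7301)^2 + 2*2.4834^2 = 34.6946


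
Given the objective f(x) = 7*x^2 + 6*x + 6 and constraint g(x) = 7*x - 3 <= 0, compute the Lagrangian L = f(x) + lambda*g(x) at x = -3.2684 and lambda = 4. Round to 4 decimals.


Step 1: Evaluate f(x).
f(-3.2684) = 7*(-3.2684)^2 + 6*(-3.2684) + 6 = 61.1667
Step 2: Evaluate g(x).
g(-3.2684) = 7*-3.2684 - 3 = -25.8788
Step 3: Compute Lagrangian.
L = 61.1667 + 4*-25.8788 = -42.3485


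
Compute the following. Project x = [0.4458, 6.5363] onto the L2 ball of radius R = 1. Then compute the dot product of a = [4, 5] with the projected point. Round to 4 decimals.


Step 1: Compute ||x|| (intermediates to 6 decimals).
||x|| = sqrt(0.4458^2 + 6.5363^2) = 6.551485
Step 2: Project.
Since ||x|| > R, scale = R/||x|| = 1/6.551485 = 0.152637, proj(x) = scale * x
proj(x) = [0.068046, 0.997681]
Step 3: Dot product.
a^T * proj(x) = 4*0.068046 + 5*0.997681 = 5.2606


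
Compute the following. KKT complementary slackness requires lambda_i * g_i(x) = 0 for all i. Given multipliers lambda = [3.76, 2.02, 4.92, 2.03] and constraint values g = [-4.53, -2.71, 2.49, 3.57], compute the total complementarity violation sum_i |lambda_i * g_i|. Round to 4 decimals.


KKT complementary slackness check:
lambda_1 * g_1 = 3.76 * -4.53 = -17.0328
lambda_2 * g_2 = 2.02 * -2.71 = -5.4742
lambda_3 * g_3 = 4.92 * 2.49 = 12.2508
lambda_4 * g_4 = 2.03 * 3.57 = 7.2471
Total violation = 17.0328 + 5.4742 + 12.2508 + 7.2471 = 42.0049


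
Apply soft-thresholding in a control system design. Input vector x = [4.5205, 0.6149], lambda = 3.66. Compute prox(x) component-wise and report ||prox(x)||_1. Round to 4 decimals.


Soft-thresholding with lambda = 3.66:
prox(4.5205) = sign(4.5205)*max(|4.5205| - 3.66, 0) = 0.8605
prox(0.6149) = sign(0.6149)*max(|0.6149| - 3.66, 0) = 0.0
prox(x) = [0.8605, 0.0]
||prox(x)||_1 = 0.8605 + 0.0 = 0.8605


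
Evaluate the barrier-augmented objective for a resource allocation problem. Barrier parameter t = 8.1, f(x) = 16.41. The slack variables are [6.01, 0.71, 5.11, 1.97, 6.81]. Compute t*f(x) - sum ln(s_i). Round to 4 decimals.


Step 1: Compute log-barrier.
ln values: [1.7934, -0.3425, 1.6312, 0.678, 1.9184]
phi = -(1.7934 - 0.3425 + 1.6312 + 0.678 + 1.9184) = -5.6786
Step 2: Compute augmented objective.
t*f(x) = 8.1*16.41 = 132.921
Total = 132.921 - 5.6786 = 127.2424


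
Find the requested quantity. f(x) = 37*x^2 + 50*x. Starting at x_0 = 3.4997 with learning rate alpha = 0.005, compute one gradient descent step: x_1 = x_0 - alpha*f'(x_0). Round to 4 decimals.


We compute the gradient at x_0 and apply the update.
f'(x) = 74*x + 50
f'(3.4997) = 74*3.4997 + 50 = 308.9778
x_1 = 3.4997 - 0.005*308.9778 = 1.9548


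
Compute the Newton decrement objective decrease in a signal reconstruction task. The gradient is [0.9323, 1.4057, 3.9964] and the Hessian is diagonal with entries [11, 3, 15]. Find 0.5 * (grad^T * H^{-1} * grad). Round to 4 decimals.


Step 1: H is diagonal, so H^(-1) * g = [0.0848, 0.4686, 0.2664].
Step 2: g^T H^(-1) g = sum_i g_i^2 / H_ii
  = (0.9323)^2/11 + (1.4057)^2/3 + (3.9964)^2/15
  = 0.079 + 0.6587 + 1.0647 = 1.8024
Step 3: Objective decrease = 0.5 * g^T H^(-1) g = 0.9012


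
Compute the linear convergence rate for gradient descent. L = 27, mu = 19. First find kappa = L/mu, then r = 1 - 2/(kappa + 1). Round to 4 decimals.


Step 1: Compute the condition number.
kappa = L/mu = 27/19 = 1.4211
Step 2: Compute the convergence rate.
r = 1 - 2/(kappa + 1) = 1 - 2*mu/(L + mu) = (L - mu)/(L + mu) = 8/46 = 0.1739


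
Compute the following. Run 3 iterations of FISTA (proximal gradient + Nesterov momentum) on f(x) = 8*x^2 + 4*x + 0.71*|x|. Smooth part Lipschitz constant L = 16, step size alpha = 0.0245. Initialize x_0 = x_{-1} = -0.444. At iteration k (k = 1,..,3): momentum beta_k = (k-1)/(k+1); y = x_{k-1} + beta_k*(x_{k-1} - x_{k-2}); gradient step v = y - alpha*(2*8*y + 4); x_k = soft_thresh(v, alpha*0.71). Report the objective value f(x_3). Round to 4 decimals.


FISTA on f(x) = 8*x^2 + 4*x + 0.71*|x|
L = 16, alpha = 0.0245
Iteration 1: beta = 0.0, y = -0.444 + 0.0*(-0.444 + 0.444) = -0.444
  grad(y) = -3.104, v = y - alpha*grad = -0.368
  prox(v) = soft_thresh(-0.368, 0.0174) = -0.3506
Iteration 2: beta = 0.3333, y = -0.3506 + 0.3333*(-0.3506 + 0.444) = -0.3194
  grad(y) = -1.1105, v = y - alpha*grad = -0.2922
  prox(v) = soft_thresh(-0.2922, 0.0174) = -0.2748
Iteration 3: beta = 0.5, y = -0.2748 + 0.5*(-0.2748 + 0.3506) = -0.2369
  grad(y) = 0.2091, v = y - alpha*grad = -0.2421
  prox(v) = soft_thresh(-0.2421, 0.0174) = -0.2247
f(x_3) = 8*(-0.2247)^2 + 4*(-0.2247) + 0.71*|-0.2247| = -0.3354


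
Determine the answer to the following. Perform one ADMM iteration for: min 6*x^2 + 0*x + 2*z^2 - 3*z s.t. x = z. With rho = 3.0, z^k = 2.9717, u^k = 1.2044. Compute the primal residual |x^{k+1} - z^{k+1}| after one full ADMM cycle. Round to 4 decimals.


ADMM iteration with rho = 3.0, z^k = 2.9717, u^k = 1.2044
Step 1: x-update.
Minimize 6*x^2 + 0*x + (3.0/2)*(x - 2.9717 + 1.2044)^2
FOC: (2*6 + 3.0)*x = 0 + 3.0*(2.9717 - 1.2044)
x^{k+1} = 0.3535
Step 2: z-update.
Minimize 2*z^2 - 3*z + (3.0/2)*(0.3535 - z + 1.2044)^2
FOC: (2*2 + 3.0)*z = 3 + 3.0*(0.3535 + 1.2044)
z^{k+1} = 1.0962
Step 3: u-update.
u^{k+1} = 1.2044 + 0.3535 - 1.0962 = 0.4616
Step 4: Primal residual = |0.3535 - 1.0962| = 0.7428


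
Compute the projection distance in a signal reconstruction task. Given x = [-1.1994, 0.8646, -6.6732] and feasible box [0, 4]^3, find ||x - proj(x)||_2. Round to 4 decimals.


Project each component onto [0, 4].
clip(-1.1994) = 0.0, clip(0.8646) = 0.8646, clip(-6.6732) = 0.0
Projection = [0.0, 0.8646, 0.0]
Squared diffs: [1.4386, 0.0, 44.5316]
Distance = sqrt(45.9702) = 6.7801


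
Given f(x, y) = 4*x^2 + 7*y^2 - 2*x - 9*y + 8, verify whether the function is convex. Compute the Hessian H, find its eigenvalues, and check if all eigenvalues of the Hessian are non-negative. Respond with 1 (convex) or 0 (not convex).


The Hessian of f(x,y) = 4*x^2 + 7*y^2 - 2*x - 9*y + 8 is:
H = [[8, 0], [0, 14]]
Trace = 8 + 14 = 22
Determinant = 8*14 - (0)^2 = 112
Discriminant = (22)^2 - 4*112 = 36.0
Eigenvalues: lambda_1 = 8.0, lambda_2 = 14.0
The function is convex.

1


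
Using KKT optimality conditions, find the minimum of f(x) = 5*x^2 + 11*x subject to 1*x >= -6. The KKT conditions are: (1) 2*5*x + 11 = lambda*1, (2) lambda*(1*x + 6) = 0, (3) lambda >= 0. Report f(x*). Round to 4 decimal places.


Step 1: Try lambda = 0 (constraint inactive).
Stationarity: 2*5*x + 11 = 0
x* = -11/(2*5) = -1.1
Check constraint: 1*-1.1 = -1.1 >= -6 -- satisfied.
Step 2: Compute optimal value.
f(x*) = 5*(-1.1)^2 + 11*(-1.1) = -6.05


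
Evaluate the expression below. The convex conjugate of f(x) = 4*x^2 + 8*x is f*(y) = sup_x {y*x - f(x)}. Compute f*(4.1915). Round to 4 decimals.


f*(y) = sup_x {y*x - a*x^2 - b*x} = sup_x {(y-b)*x - a*x^2}
FOC: (y - b) - 2a*x = 0 => x* = (y - b)/(2a)
x* = (4.1915 - 8)/(2*4) = -0.4761
f*(4.1915) = (y-b)^2/(4a) = (4.1915 - 8)^2/(4*4)
= 14.5047/16 = 0.9065


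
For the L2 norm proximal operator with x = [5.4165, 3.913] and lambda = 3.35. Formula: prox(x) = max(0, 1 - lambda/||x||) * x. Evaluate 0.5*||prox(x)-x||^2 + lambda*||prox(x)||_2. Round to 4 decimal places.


Step 1: Compute ||x||.
||x|| = 6.6821
Step 2: Compute scaling factor.
scale = max(0, 1 - 3.35/6.6821) = 0.4987
Step 3: prox(x) = [2.701, 1.9512]
||prox(x)|| = 3.3321
Step 4: Proximal objective.
0.5*||prox-x||^2 = 5.6113
lambda*||prox|| = 11.1625
Total = 16.7737


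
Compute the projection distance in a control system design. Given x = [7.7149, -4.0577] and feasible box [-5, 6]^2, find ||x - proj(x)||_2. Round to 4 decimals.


Project each component onto [-5, 6].
clip(7.7149) = 6.0, clip(-4.0577) = -4.0577
Projection = [6.0, -4.0577]
Squared diffs: [2.9409, 0.0]
Distance = sqrt(2.9409) = 1.7149


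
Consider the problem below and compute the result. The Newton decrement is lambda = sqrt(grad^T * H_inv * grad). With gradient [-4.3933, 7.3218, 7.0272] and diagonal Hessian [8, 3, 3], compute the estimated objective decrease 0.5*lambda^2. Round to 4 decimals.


Step 1: H is diagonal, so H^(-1) * g = [-0.5492, 2.4406, 2.3424].
Step 2: g^T H^(-1) g = sum_i g_i^2 / H_ii
  = (-4.3933)^2/8 + (7.3218)^2/3 + (7.0272)^2/3
  = 2.4126 + 17.8696 + 16.4605 = 36.7427
Step 3: Objective decrease = 0.5 * g^T H^(-1) g = 18.3714


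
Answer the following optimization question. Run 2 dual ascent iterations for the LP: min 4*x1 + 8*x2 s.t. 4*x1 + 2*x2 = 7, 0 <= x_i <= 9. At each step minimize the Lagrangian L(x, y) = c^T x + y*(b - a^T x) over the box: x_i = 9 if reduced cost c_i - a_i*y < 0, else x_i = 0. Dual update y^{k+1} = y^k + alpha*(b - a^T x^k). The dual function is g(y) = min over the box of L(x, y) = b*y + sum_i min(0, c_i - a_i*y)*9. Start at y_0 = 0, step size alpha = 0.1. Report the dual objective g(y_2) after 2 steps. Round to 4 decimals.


Dual ascent for LP: min 4*x1 + 8*x2, 4*x1 + 2*x2 = 7, 0 <= x_i <= 9
Step 1: y^k = 0.0, reduced costs: (4.0, 8.0)
  x^k = (0.0, 0.0), subgradient = b - a^T x = 7.0
  y^{k+1} = 0.0 + 0.1*7.0 = 0.7
Step 2: y^k = 0.7, reduced costs: (1.2, 6.6)
  x^k = (0.0, 0.0), subgradient = b - a^T x = 7.0
  y^{k+1} = 0.7 + 0.1*7.0 = 1.4
Dual objective at y_2 = 1.4: reduced costs (-1.6, 5.2), box minimizer x = (9.0, 0.0)
g(y_2) = b*y + (c1 - a1*y)*x1 + (c2 - a2*y)*x2 = 7*1.4 + (-1.6)*9.0 + 5.2*0.0 = 9.8 - 14.4 + 0.0 = -4.6


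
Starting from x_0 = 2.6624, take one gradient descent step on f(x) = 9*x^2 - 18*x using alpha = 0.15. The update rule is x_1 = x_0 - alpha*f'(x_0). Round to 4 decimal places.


We compute the gradient at x_0 and apply the update.
f'(x) = 18*x - 18
f'(2.6624) = 18*2.6624 - 18 = 29.9232
x_1 = 2.6624 - 0.15*29.9232 = -1.8261


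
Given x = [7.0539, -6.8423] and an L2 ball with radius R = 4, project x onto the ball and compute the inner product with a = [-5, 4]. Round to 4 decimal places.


Step 1: Compute ||x|| (intermediates to 6 decimals).
||x|| = sqrt(7.0539^2 + (-6.8423)^2) = 9.827236
Step 2: Project.
Since ||x|| > R, scale = R/||x|| = 4/9.827236 = 0.407032, proj(x) = scale * x
proj(x) = [2.871163, -2.785035]
Step 3: Dot product.
a^T * proj(x) = -5*2.871163 + 4*(-2.785035) = -25.496


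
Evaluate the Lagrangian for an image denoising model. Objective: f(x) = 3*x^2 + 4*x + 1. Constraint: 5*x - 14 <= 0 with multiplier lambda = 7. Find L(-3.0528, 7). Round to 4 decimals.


Step 1: Evaluate f(x).
f(-3.0528) = 3*(-3.0528)^2 + 4*(-3.0528) + 1 = 16.7476
Step 2: Evaluate g(x).
g(-3.0528) = 5*-3.0528 - 14 = -29.264
Step 3: Compute Lagrangian.
L = 16.7476 + 7*-29.264 = -188.1004


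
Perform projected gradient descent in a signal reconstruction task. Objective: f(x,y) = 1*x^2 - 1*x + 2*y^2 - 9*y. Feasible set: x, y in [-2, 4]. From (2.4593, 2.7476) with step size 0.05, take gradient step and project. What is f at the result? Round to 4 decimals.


Step 1: Compute gradient at (2.4593, 2.7476).
grad_x = 2*1*2.4593 - 1 = 3.9186
grad_y = 2*2*2.7476 - 9 = 1.9904
Step 2: Gradient step.
x_raw = 2.4593 - 0.05*3.9186 = 2.2634
y_raw = 2.7476 - 0.05*1.9904 = 2.6481
Step 3: Project onto [-2, 4].
x_proj = clip(2.2634) = 2.2634
y_proj = clip(2.6481) = 2.6481
Step 4: Evaluate f.
f(2.2634, 2.6481) = -6.9486


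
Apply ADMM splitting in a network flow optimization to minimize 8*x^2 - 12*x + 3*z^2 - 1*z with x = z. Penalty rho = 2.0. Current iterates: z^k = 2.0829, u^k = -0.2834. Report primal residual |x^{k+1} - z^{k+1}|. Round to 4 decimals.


ADMM iteration with rho = 2.0, z^k = 2.0829, u^k = -0.2834
Step 1: x-update.
Minimize 8*x^2 - 12*x + (2.0/2)*(x - 2.0829 - 0.2834)^2
FOC: (2*8 + 2.0)*x = 12 + 2.0*(2.0829 + 0.2834)
x^{k+1} = 0.9296
Step 2: z-update.
Minimize 3*z^2 - 1*z + (2.0/2)*(0.9296 - z - 0.2834)^2
FOC: (2*3 + 2.0)*z = 1 + 2.0*(0.9296 - 0.2834)
z^{k+1} = 0.2865
Step 3: u-update.
u^{k+1} = -0.2834 + 0.9296 - 0.2865 = 0.3596
Step 4: Primal residual = |0.9296 - 0.2865| = 0.643


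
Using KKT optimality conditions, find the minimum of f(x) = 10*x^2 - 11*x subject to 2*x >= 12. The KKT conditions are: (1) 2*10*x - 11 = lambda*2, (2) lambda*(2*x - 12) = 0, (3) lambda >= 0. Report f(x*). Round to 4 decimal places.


Step 1: Try lambda = 0 (constraint inactive).
x_unc = 11/(2*10) = 0.55
Check: 2*0.55 = 1.1 < 12 -- violated!
Step 2: Constraint must be active: 2*x = 12
x* = 12/2 = 6.0
lambda = (2*10*6.0 - 11)/2 = 54.5
Step 3: Compute optimal value.
f(x*) = 10*6.0^2 - 11*6.0 = 294.0


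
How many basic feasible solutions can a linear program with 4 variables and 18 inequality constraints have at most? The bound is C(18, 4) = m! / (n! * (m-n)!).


Each vertex corresponds to some choice of n active constraints out of m, so the number of vertices is at most C(m, n) = m! / (n!(m-n)!).
m = 18, n = 4
Numerator: 18 * 17 * 16 * 15
Denominator: 4! = 24
C(18, 4) = 3060


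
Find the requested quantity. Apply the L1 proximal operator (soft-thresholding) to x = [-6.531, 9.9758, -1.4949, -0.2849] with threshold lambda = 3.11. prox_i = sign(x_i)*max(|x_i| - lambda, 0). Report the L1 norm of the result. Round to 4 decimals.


Soft-thresholding with lambda = 3.11:
prox(-6.531) = sign(-6.531)*max(|-6.531| - 3.11, 0) = -3.421
prox(9.9758) = sign(9.9758)*max(|9.9758| - 3.11, 0) = 6.8658
prox(-1.4949) = sign(-1.4949)*max(|-1.4949| - 3.11, 0) = 0.0
prox(-0.2849) = sign(-0.2849)*max(|-0.2849| - 3.11, 0) = 0.0
prox(x) = [-3.421, 6.8658, 0.0, 0.0]
||prox(x)||_1 = 3.421 + 6.8658 + 0.0 + 0.0 = 10.2868


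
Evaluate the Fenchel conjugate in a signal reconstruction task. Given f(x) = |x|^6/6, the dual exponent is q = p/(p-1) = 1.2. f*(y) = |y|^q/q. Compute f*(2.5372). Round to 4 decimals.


The conjugate exponent q satisfies 1/p + 1/q = 1.
p = 6, so q = 6/(6 - 1) = 1.2
|y|^q = 2.5372^1.2 = 3.0565
f*(2.5372) = 3.0565 / 1.2 = 2.5471


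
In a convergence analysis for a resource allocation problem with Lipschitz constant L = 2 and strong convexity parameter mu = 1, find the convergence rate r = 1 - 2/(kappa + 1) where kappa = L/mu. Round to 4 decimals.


Step 1: Compute the condition number.
kappa = L/mu = 2/1 = 2.0
Step 2: Compute the convergence rate.
r = 1 - 2/(kappa + 1) = 1 - 2*mu/(L + mu) = (L - mu)/(L + mu) = 1/3 = 0.3333


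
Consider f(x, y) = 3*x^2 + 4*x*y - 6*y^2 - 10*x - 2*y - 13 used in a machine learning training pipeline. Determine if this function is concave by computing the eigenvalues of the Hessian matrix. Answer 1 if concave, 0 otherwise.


The Hessian of f(x,y) = 3*x^2 + 4*x*y - 6*y^2 - 10*x - 2*y - 13 is:
H = [[6, 4], [4, -12]]
Trace = 6 - 12 = -6
Determinant = 6*-12 - (4)^2 = -88
Discriminant = (-6)^2 - 4*-88 = 388.0
Eigenvalues: lambda_1 = -12.8489, lambda_2 = 6.8489
The function is not concave.

0


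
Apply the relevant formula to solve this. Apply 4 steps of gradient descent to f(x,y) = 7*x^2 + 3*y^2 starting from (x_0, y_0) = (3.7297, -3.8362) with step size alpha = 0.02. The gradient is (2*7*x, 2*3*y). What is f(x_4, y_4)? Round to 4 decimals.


Gradient descent on f(x,y) = 7*x^2 + 3*y^2.
Starting point: (3.7297, -3.8362), alpha = 0.02
Step 1: grad_x = 2*7*3.7297 = 52.2158, grad_y = 2*3*-3.8362 = -23.0172
  x_1 = 3.7297 - 0.02*52.2158 = 2.6854
  y_1 = -3.8362 - 0.02*-23.0172 = -3.3759
Step 2: grad_x = 2*7*2.6854 = 37.5954, grad_y = 2*3*-3.3759 = -20.2551
  x_2 = 2.6854 - 0.02*37.5954 = 1.9335
  y_2 = -3.3759 - 0.02*-20.2551 = -2.9708
Step 3: grad_x = 2*7*1.9335 = 27.0687, grad_y = 2*3*-2.9708 = -17.8245
  x_3 = 1.9335 - 0.02*27.0687 = 1.3921
  y_3 = -2.9708 - 0.02*-17.8245 = -2.6143
Step 4: grad_x = 2*7*1.3921 = 19.4894, grad_y = 2*3*-2.6143 = -15.6856
  x_4 = 1.3921 - 0.02*19.4894 = 1.0023
  y_4 = -2.6143 - 0.02*-15.6856 = -2.3006
f(1.0023, -2.3006) = 7*1.0023^2 + 3*(-2.3006)^2 = 22.91


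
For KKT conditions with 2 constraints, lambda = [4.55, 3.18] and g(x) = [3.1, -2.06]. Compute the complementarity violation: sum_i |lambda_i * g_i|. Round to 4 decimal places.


KKT complementary slackness check:
lambda_1 * g_1 = 4.55 * 3.1 = 14.105
lambda_2 * g_2 = 3.18 * -2.06 = -6.5508
Total violation = 14.105 + 6.5508 = 20.6558


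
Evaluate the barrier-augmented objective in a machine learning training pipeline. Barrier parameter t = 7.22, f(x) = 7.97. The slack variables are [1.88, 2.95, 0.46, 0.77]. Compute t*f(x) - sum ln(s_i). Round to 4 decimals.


Step 1: Compute log-barrier.
ln values: [0.6313, 1.0818, -0.7765, -0.2614]
phi = -(0.6313 + 1.0818 - 0.7765 - 0.2614) = -0.6752
Step 2: Compute augmented objective.
t*f(x) = 7.22*7.97 = 57.5434
Total = 57.5434 - 0.6752 = 56.8682


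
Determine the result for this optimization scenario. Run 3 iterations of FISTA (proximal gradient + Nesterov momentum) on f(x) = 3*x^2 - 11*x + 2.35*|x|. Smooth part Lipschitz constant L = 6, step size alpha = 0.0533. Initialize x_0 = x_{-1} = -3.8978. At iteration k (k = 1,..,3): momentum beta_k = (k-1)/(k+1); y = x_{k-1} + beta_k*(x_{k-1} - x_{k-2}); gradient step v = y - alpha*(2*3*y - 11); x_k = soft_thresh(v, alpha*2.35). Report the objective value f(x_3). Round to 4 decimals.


FISTA on f(x) = 3*x^2 - 11*x + 2.35*|x|
L = 6, alpha = 0.0533
Iteration 1: beta = 0.0, y = -3.8978 + 0.0*(-3.8978 + 3.8978) = -3.8978
  grad(y) = -34.3868, v = y - alpha*grad = -2.065
  prox(v) = soft_thresh(-2.065, 0.1253) = -1.9397
Iteration 2: beta = 0.3333, y = -1.9397 + 0.3333*(-1.9397 + 3.8978) = -1.287
  grad(y) = -18.7222, v = y - alpha*grad = -0.2891
  prox(v) = soft_thresh(-0.2891, 0.1253) = -0.1639
Iteration 3: beta = 0.5, y = -0.1639 + 0.5*(-0.1639 + 1.9397) = 0.724
  grad(y) = -6.6558, v = y - alpha*grad = 1.0788
  prox(v) = soft_thresh(1.0788, 0.1253) = 0.9535
f(x_3) = 3*0.9535^2 - 11*0.9535 + 2.35*|0.9535| = -5.5204


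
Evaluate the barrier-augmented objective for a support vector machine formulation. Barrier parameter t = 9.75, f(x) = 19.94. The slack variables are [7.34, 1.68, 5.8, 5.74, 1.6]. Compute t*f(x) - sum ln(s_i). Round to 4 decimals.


Step 1: Compute log-barrier.
ln values: [1.9933, 0.5188, 1.7579, 1.7475, 0.47]
phi = -(1.9933 + 0.5188 + 1.7579 + 1.7475 + 0.47) = -6.4875
Step 2: Compute augmented objective.
t*f(x) = 9.75*19.94 = 194.415
Total = 194.415 - 6.4875 = 187.9275


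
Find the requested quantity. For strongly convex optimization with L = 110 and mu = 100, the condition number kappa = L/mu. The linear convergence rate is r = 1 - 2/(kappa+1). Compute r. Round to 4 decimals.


Step 1: Compute the condition number.
kappa = L/mu = 110/100 = 1.1
Step 2: Compute the convergence rate.
r = 1 - 2/(kappa + 1) = 1 - 2*mu/(L + mu) = (L - mu)/(L + mu) = 10/210 = 0.0476


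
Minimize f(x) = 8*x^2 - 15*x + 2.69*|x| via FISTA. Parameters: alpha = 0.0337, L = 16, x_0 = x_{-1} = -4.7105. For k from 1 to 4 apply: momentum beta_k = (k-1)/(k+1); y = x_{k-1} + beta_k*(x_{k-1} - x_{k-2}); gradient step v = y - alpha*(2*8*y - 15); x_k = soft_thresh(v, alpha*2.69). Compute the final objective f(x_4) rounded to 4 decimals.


FISTA on f(x) = 8*x^2 - 15*x + 2.69*|x|
L = 16, alpha = 0.0337
Iteration 1: beta = 0.0, y = -4.7105 + 0.0*(-4.7105 + 4.7105) = -4.7105
  grad(y) = -90.368, v = y - alpha*grad = -1.6651
  prox(v) = soft_thresh(-1.6651, 0.0907) = -1.5744
Iteration 2: beta = 0.3333, y = -1.5744 + 0.3333*(-1.5744 + 4.7105) = -0.5291
  grad(y) = -23.4655, v = y - alpha*grad = 0.2617
  prox(v) = soft_thresh(0.2617, 0.0907) = 0.171
Iteration 3: beta = 0.5, y = 0.171 + 0.5*(0.171 + 1.5744) = 1.0438
  grad(y) = 1.7005, v = y - alpha*grad = 0.9865
  prox(v) = soft_thresh(0.9865, 0.0907) = 0.8958
Iteration 4: beta = 0.6, y = 0.8958 + 0.6*(0.8958 - 0.171) = 1.3307
  grad(y) = 6.2911, v = y - alpha*grad = 1.1187
  prox(v) = soft_thresh(1.1187, 0.0907) = 1.028
f(x_4) = 8*1.028^2 - 15*1.028 + 2.69*|1.028| = -4.2003


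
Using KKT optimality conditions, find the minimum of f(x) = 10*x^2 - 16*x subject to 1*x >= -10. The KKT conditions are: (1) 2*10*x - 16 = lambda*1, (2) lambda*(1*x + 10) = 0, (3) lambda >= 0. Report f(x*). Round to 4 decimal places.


Step 1: Try lambda = 0 (constraint inactive).
Stationarity: 2*10*x - 16 = 0
x* = 16/(2*10) = 0.8
Check constraint: 1*0.8 = 0.8 >= -10 -- satisfied.
Step 2: Compute optimal value.
f(x*) = 10*0.8^2 - 16*0.8 = -6.4


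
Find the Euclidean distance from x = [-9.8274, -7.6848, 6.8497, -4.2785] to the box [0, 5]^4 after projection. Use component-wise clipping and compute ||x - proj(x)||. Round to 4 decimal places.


Project each component onto [0, 5].
clip(-9.8274) = 0.0, clip(-7.6848) = 0.0, clip(6.8497) = 5.0, clip(-4.2785) = 0.0
Projection = [0.0, 0.0, 5.0, 0.0]
Squared diffs: [96.5778, 59.0562, 3.4214, 18.3056]
Distance = sqrt(177.361) = 13.3177


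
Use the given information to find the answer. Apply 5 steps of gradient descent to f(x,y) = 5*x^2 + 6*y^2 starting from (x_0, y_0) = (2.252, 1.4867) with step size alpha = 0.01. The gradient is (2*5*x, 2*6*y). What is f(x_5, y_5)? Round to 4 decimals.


Gradient descent on f(x,y) = 5*x^2 + 6*y^2.
Starting point: (2.252, 1.4867), alpha = 0.01
Step 1: grad_x = 2*5*2.252 = 22.52, grad_y = 2*6*1.4867 = 17.8404
  x_1 = 2.252 - 0.01*22.52 = 2.0268
  y_1 = 1.4867 - 0.01*17.8404 = 1.3083
Step 2: grad_x = 2*5*2.0268 = 20.268, grad_y = 2*6*1.3083 = 15.6996
  x_2 = 2.0268 - 0.01*20.268 = 1.8241
  y_2 = 1.3083 - 0.01*15.6996 = 1.1513
Step 3: grad_x = 2*5*1.8241 = 18.2412, grad_y = 2*6*1.1513 = 13.8156
  x_3 = 1.8241 - 0.01*18.2412 = 1.6417
  y_3 = 1.1513 - 0.01*13.8156 = 1.0131
Step 4: grad_x = 2*5*1.6417 = 16.4171, grad_y = 2*6*1.0131 = 12.1577
  x_4 = 1.6417 - 0.01*16.4171 = 1.4775
  y_4 = 1.0131 - 0.01*12.1577 = 0.8916
Step 5: grad_x = 2*5*1.4775 = 14.7754, grad_y = 2*6*0.8916 = 10.6988
  x_5 = 1.4775 - 0.01*14.7754 = 1.3298
  y_5 = 0.8916 - 0.01*10.6988 = 0.7846
f(1.3298, 0.7846) = 5*1.3298^2 + 6*0.7846^2 = 12.535


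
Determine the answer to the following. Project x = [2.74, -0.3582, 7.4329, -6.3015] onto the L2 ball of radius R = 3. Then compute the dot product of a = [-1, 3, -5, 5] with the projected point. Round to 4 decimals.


Step 1: Compute ||x|| (intermediates to 6 decimals).
||x|| = sqrt(2.74^2 + (-0.3582)^2 + 7.4329^2 + (-6.3015)^2) = 10.128811
Step 2: Project.
Since ||x|| > R, scale = R/||x|| = 3/10.128811 = 0.296185, proj(x) = scale * x
proj(x) = [0.811547, -0.106093, 2.201513, -1.86641]
Step 3: Dot product.
a^T * proj(x) = -1*0.811547 + 3*(-0.106093) - 5*2.201513 + 5*(-1.86641) = -21.4694


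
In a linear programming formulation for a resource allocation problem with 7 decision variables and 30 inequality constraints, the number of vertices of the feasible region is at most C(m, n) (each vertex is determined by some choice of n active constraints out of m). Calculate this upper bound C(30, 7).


Each vertex corresponds to some choice of n active constraints out of m, so the number of vertices is at most C(m, n) = m! / (n!(m-n)!).
m = 30, n = 7
Numerator: 30 * 29 * 28 * 27 * 26 * 25 * 24
Denominator: 7! = 5040
C(30, 7) = 2035800


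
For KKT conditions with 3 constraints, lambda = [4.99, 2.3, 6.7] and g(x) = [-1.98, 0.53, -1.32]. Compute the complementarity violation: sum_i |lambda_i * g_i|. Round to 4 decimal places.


KKT complementary slackness check:
lambda_1 * g_1 = 4.99 * -1.98 = -9.8802
lambda_2 * g_2 = 2.3 * 0.53 = 1.219
lambda_3 * g_3 = 6.7 * -1.32 = -8.844
Total violation = 9.8802 + 1.219 + 8.844 = 19.9432


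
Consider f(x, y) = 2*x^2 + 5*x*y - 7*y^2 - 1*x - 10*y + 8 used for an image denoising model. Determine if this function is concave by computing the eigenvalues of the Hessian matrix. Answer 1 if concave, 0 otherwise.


The Hessian of f(x,y) = 2*x^2 + 5*x*y - 7*y^2 - 1*x - 10*y + 8 is:
H = [[4, 5], [5, -14]]
Trace = 4 - 14 = -10
Determinant = 4*-14 - (5)^2 = -81
Discriminant = (-10)^2 - 4*-81 = 424.0
Eigenvalues: lambda_1 = -15.2956, lambda_2 = 5.2956
The function is not concave.

0


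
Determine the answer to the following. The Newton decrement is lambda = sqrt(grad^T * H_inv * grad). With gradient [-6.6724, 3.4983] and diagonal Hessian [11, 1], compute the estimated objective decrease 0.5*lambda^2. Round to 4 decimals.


Step 1: H is diagonal, so H^(-1) * g = [-0.6066, 3.4983].
Step 2: g^T H^(-1) g = sum_i g_i^2 / H_ii
  = (-6.6724)^2/11 + (3.4983)^2/1
  = 4.0474 + 12.2381 = 16.2855
Step 3: Objective decrease = 0.5 * g^T H^(-1) g = 8.1427


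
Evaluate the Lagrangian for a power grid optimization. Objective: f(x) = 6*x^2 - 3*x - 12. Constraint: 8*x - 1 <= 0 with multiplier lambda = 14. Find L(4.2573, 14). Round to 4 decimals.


Step 1: Evaluate f(x).
f(4.2573) = 6*4.2573^2 - 3*4.2573 - 12 = 83.9757
Step 2: Evaluate g(x).
g(4.2573) = 8*4.2573 - 1 = 33.0584
Step 3: Compute Lagrangian.
L = 83.9757 + 14*33.0584 = 546.7933


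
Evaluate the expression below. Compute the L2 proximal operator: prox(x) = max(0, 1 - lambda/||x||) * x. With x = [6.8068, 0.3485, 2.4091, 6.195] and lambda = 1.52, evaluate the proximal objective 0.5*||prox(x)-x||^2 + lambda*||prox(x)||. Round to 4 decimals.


Step 1: Compute ||x||.
||x|| = 9.5203
Step 2: Compute scaling factor.
scale = max(0, 1 - 1.52/9.5203) = 0.8403
Step 3: prox(x) = [5.72, 0.2929, 2.0245, 5.2059]
||prox(x)|| = 8.0003
Step 4: Proximal objective.
0.5*||prox-x||^2 = 1.1552
lambda*||prox|| = 12.1605
Total = 13.3156


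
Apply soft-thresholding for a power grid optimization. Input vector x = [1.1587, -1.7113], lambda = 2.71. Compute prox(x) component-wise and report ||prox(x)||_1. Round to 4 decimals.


Soft-thresholding with lambda = 2.71:
prox(1.1587) = sign(1.1587)*max(|1.1587| - 2.71, 0) = 0.0
prox(-1.7113) = sign(-1.7113)*max(|-1.7113| - 2.71, 0) = 0.0
prox(x) = [0.0, 0.0]
||prox(x)||_1 = 0.0 + 0.0 = 0.0


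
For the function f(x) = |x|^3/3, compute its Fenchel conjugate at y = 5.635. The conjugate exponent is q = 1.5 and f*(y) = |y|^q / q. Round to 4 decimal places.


The conjugate exponent q satisfies 1/p + 1/q = 1.
p = 3, so q = 3/(3 - 1) = 1.5
|y|^q = 5.635^1.5 = 13.3765
f*(5.635) = 13.3765 / 1.5 = 8.9176


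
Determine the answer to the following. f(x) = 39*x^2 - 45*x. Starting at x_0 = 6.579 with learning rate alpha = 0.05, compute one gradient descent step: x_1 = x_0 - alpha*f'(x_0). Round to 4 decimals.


We compute the gradient at x_0 and apply the update.
f'(x) = 78*x - 45
f'(6.579) = 78*6.579 - 45 = 468.162
x_1 = 6.579 - 0.05*468.162 = -16.8291


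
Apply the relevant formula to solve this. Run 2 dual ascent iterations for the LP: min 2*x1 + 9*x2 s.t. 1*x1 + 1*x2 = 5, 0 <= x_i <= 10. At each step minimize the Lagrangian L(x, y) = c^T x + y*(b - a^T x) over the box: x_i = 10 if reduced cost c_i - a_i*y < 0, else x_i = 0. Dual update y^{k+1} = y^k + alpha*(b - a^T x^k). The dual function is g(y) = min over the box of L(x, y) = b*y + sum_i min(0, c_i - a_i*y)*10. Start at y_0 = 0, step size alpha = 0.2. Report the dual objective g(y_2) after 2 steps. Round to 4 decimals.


Dual ascent for LP: min 2*x1 + 9*x2, 1*x1 + 1*x2 = 5, 0 <= x_i <= 10
Step 1: y^k = 0.0, reduced costs: (2.0, 9.0)
  x^k = (0.0, 0.0), subgradient = b - a^T x = 5.0
  y^{k+1} = 0.0 + 0.2*5.0 = 1.0
Step 2: y^k = 1.0, reduced costs: (1.0, 8.0)
  x^k = (0.0, 0.0), subgradient = b - a^T x = 5.0
  y^{k+1} = 1.0 + 0.2*5.0 = 2.0
Dual objective at y_2 = 2.0: reduced costs (0.0, 7.0), box minimizer x = (0.0, 0.0)
g(y_2) = b*y + (c1 - a1*y)*x1 + (c2 - a2*y)*x2 = 5*2.0 + 0.0*0.0 + 7.0*0.0 = 10.0 + 0.0 + 0.0 = 10.0


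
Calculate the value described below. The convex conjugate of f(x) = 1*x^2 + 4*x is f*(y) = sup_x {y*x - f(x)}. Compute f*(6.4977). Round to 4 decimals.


f*(y) = sup_x {y*x - a*x^2 - b*x} = sup_x {(y-b)*x - a*x^2}
FOC: (y - b) - 2a*x = 0 => x* = (y - b)/(2a)
x* = (6.4977 - 4)/(2*1) = 1.2489
f*(6.4977) = (y-b)^2/(4a) = (6.4977 - 4)^2/(4*1)
= 6.2385/4 = 1.5596


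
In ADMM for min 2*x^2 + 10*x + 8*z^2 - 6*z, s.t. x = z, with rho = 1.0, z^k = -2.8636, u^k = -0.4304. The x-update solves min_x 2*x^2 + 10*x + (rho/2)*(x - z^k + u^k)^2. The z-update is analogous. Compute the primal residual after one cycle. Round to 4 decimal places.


ADMM iteration with rho = 1.0, z^k = -2.8636, u^k = -0.4304
Step 1: x-update.
Minimize 2*x^2 + 10*x + (1.0/2)*(x + 2.8636 - 0.4304)^2
FOC: (2*2 + 1.0)*x = -10 + 1.0*(-2.8636 + 0.4304)
x^{k+1} = -2.4866
Step 2: z-update.
Minimize 8*z^2 - 6*z + (1.0/2)*(-2.4866 - z - 0.4304)^2
FOC: (2*8 + 1.0)*z = 6 + 1.0*(-2.4866 - 0.4304)
z^{k+1} = 0.1814
Step 3: u-update.
u^{k+1} = -0.4304 - 2.4866 - 0.1814 = -3.0984
Step 4: Primal residual = |-2.4866 - 0.1814| = 2.668


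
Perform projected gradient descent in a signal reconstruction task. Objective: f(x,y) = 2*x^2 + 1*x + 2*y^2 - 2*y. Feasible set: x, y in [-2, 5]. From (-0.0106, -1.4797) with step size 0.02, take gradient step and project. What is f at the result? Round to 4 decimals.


Step 1: Compute gradient at (-0.0106, -1.4797).
grad_x = 2*2*-0.0106 + 1 = 0.9576
grad_y = 2*2*-1.4797 - 2 = -7.9188
Step 2: Gradient step.
x_raw = -0.0106 - 0.02*0.9576 = -0.0298
y_raw = -1.4797 - 0.02*-7.9188 = -1.3213
Step 3: Project onto [-2, 5].
x_proj = clip(-0.0298) = -0.0298
y_proj = clip(-1.3213) = -1.3213
Step 4: Evaluate f.
f(-0.0298, -1.3213) = 6.1065


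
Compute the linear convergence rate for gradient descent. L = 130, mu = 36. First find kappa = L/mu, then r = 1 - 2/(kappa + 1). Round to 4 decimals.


Step 1: Compute the condition number.
kappa = L/mu = 130/36 = 3.6111
Step 2: Compute the convergence rate.
r = 1 - 2/(kappa + 1) = 1 - 2*mu/(L + mu) = (L - mu)/(L + mu) = 94/166 = 0.5663


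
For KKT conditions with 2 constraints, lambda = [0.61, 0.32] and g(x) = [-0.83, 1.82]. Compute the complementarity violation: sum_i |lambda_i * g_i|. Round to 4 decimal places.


KKT complementary slackness check:
lambda_1 * g_1 = 0.61 * -0.83 = -0.5063
lambda_2 * g_2 = 0.32 * 1.82 = 0.5824
Total violation = 0.5063 + 0.5824 = 1.0887


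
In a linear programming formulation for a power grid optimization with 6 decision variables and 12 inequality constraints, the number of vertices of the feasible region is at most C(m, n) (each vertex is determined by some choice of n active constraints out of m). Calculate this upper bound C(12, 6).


Each vertex corresponds to some choice of n active constraints out of m, so the number of vertices is at most C(m, n) = m! / (n!(m-n)!).
m = 12, n = 6
Numerator: 12 * 11 * 10 * 9 * 8 * 7
Denominator: 6! = 720
C(12, 6) = 924


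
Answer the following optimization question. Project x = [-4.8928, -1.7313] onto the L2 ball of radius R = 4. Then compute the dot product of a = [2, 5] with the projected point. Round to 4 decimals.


Step 1: Compute ||x|| (intermediates to 6 decimals).
||x|| = sqrt((-4.8928)^2 + (-1.7313)^2) = 5.190076
Step 2: Project.
Since ||x|| > R, scale = R/||x|| = 4/5.190076 = 0.770702, proj(x) = scale * x
proj(x) = [-3.770891, -1.334316]
Step 3: Dot product.
a^T * proj(x) = 2*(-3.770891) + 5*(-1.334316) = -14.2134


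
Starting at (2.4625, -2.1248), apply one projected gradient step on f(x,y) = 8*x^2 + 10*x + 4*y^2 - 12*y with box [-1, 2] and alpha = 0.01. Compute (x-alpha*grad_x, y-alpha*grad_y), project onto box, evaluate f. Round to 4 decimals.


Step 1: Compute gradient at (2.4625, -2.1248).
grad_x = 2*8*2.4625 + 10 = 49.4
grad_y = 2*4*-2.1248 - 12 = -28.9984
Step 2: Gradient step.
x_raw = 2.4625 - 0.01*49.4 = 1.9685
y_raw = -2.1248 - 0.01*-28.9984 = -1.8348
Step 3: Project onto [-1, 2].
x_proj = clip(1.9685) = 1.9685
y_proj = clip(-1.8348) = -1.0
Step 4: Evaluate f.
f(1.9685, -1.0) = 66.6849


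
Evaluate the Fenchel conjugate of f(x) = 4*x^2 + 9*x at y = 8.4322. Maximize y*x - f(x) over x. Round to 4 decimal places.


f*(y) = sup_x {y*x - a*x^2 - b*x} = sup_x {(y-b)*x - a*x^2}
FOC: (y - b) - 2a*x = 0 => x* = (y - b)/(2a)
x* = (8.4322 - 9)/(2*4) = -0.071
f*(8.4322) = (y-b)^2/(4a) = (8.4322 - 9)^2/(4*4)
= 0.3224/16 = 0.0201


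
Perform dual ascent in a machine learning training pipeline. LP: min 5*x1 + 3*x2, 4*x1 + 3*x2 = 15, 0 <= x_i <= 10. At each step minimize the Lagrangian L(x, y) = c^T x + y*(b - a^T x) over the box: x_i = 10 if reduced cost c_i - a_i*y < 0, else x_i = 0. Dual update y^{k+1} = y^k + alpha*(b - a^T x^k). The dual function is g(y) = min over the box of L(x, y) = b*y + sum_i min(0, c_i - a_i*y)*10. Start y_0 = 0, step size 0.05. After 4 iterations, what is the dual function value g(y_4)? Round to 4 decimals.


Dual ascent for LP: min 5*x1 + 3*x2, 4*x1 + 3*x2 = 15, 0 <= x_i <= 10
Step 1: y^k = 0.0, reduced costs: (5.0, 3.0)
  x^k = (0.0, 0.0), subgradient = b - a^T x = 15.0
  y^{k+1} = 0.0 + 0.05*15.0 = 0.75
Step 2: y^k = 0.75, reduced costs: (2.0, 0.75)
  x^k = (0.0, 0.0), subgradient = b - a^T x = 15.0
  y^{k+1} = 0.75 + 0.05*15.0 = 1.5
Step 3: y^k = 1.5, reduced costs: (-1.0, -1.5)
  x^k = (10.0, 10.0), subgradient = b - a^T x = -55.0
  y^{k+1} = 1.5 + 0.05*-55.0 = -1.25
Step 4: y^k = -1.25, reduced costs: (10.0, 6.75)
  x^k = (0.0, 0.0), subgradient = b - a^T x = 15.0
  y^{k+1} = -1.25 + 0.05*15.0 = -0.5
Dual objective at y_4 = -0.5: reduced costs (7.0, 4.5), box minimizer x = (0.0, 0.0)
g(y_4) = b*y + (c1 - a1*y)*x1 + (c2 - a2*y)*x2 = 15*(-0.5) + 7.0*0.0 + 4.5*0.0 = -7.5 + 0.0 + 0.0 = -7.5
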